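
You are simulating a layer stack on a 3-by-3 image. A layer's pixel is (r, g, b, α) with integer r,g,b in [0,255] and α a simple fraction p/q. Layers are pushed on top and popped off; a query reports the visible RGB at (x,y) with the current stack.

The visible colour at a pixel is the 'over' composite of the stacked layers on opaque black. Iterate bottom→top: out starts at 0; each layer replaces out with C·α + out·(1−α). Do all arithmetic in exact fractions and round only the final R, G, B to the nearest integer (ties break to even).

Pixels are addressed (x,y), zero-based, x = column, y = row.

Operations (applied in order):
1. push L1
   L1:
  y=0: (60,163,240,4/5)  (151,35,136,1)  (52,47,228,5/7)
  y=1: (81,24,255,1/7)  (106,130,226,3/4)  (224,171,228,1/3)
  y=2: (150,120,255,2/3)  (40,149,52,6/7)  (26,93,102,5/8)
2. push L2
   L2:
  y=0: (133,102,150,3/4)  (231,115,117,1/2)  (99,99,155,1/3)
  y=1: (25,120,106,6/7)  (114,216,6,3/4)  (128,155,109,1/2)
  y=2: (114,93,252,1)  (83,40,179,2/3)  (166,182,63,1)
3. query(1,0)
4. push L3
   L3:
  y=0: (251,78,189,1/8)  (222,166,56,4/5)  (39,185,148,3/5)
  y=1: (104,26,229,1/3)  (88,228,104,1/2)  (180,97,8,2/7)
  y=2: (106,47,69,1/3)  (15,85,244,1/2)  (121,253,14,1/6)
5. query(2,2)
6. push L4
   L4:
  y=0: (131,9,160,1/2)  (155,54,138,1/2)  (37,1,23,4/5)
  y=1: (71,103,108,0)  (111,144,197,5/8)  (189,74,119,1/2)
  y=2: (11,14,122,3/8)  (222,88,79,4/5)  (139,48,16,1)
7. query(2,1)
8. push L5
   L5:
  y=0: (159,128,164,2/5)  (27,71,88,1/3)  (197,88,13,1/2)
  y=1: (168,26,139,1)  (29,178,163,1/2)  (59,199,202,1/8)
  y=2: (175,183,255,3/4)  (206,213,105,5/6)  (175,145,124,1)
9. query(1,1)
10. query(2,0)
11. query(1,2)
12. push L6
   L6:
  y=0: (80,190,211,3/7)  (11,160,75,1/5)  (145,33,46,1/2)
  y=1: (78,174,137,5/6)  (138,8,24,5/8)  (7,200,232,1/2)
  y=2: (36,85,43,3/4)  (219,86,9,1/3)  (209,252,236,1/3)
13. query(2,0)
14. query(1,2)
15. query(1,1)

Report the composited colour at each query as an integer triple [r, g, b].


query (1,0) [L1,L2] — begin 0,0,0
L1 α=1: [151, 35, 136]
L2 α=1/2: [191, 75, 253/2]
→ [191, 75, 126]

at x=2,y=2 over L1,L2,L3:
L1 α=5/8: [65/4, 465/8, 255/4]
L2 α=1: [166, 182, 63]
L3 α=1/6: [317/2, 1163/6, 329/6]
rounded: [158, 194, 55]

query (2,1) [L1,L2,L3,L4] — begin 0,0,0
L1 α=1/3: [224/3, 57, 76]
L2 α=1/2: [304/3, 106, 185/2]
L3 α=2/7: [2600/21, 724/7, 957/14]
L4 α=1/2: [6569/42, 621/7, 2623/28]
rounded: [156, 89, 94]

query (1,1) [L1,L2,L3,L4,L5] — begin 0,0,0
after L1 α=3/4: [159/2, 195/2, 339/2]
after L2 α=3/4: [843/8, 1491/8, 375/8]
after L3 α=1/2: [1547/16, 3315/16, 1207/16]
after L4 α=5/8: [13521/128, 21465/128, 19381/128]
after L5 α=1/2: [17233/256, 44249/256, 40245/256]
rounded: [67, 173, 157]

at x=2,y=0 over L1,L2,L3,L4,L5:
L1 α=5/7: [260/7, 235/7, 1140/7]
L2 α=1/3: [1213/21, 1163/21, 3365/21]
L3 α=3/5: [4883/105, 13981/105, 16054/105]
L4 α=4/5: [20423/525, 14401/525, 25714/525]
L5 α=1/2: [61924/525, 60601/1050, 32539/1050]
= [118, 58, 31]

(1,2) stack=L1,L2,L3,L4,L5; from [0,0,0]:
+L1 (α=6/7) → [240/7, 894/7, 312/7]
+L2 (α=2/3) → [1402/21, 1454/21, 2818/21]
+L3 (α=1/2) → [1717/42, 3239/42, 3971/21]
+L4 (α=4/5) → [39013/210, 18023/210, 10607/105]
+L5 (α=5/6) → [255313/1260, 241673/1260, 32866/315]
= [203, 192, 104]

query (2,0) [L1,L2,L3,L4,L5,L6] — begin 0,0,0
L1 α=5/7: [260/7, 235/7, 1140/7]
L2 α=1/3: [1213/21, 1163/21, 3365/21]
L3 α=3/5: [4883/105, 13981/105, 16054/105]
L4 α=4/5: [20423/525, 14401/525, 25714/525]
L5 α=1/2: [61924/525, 60601/1050, 32539/1050]
L6 α=1/2: [138049/1050, 95251/2100, 80839/2100]
→ [131, 45, 38]

(1,2) stack=L1,L2,L3,L4,L5,L6; from [0,0,0]:
after L1 α=6/7: [240/7, 894/7, 312/7]
after L2 α=2/3: [1402/21, 1454/21, 2818/21]
after L3 α=1/2: [1717/42, 3239/42, 3971/21]
after L4 α=4/5: [39013/210, 18023/210, 10607/105]
after L5 α=5/6: [255313/1260, 241673/1260, 32866/315]
after L6 α=1/3: [393283/1890, 295853/1890, 68567/945]
= [208, 157, 73]

at x=1,y=1 over L1,L2,L3,L4,L5,L6:
+L1 (α=3/4) → [159/2, 195/2, 339/2]
+L2 (α=3/4) → [843/8, 1491/8, 375/8]
+L3 (α=1/2) → [1547/16, 3315/16, 1207/16]
+L4 (α=5/8) → [13521/128, 21465/128, 19381/128]
+L5 (α=1/2) → [17233/256, 44249/256, 40245/256]
+L6 (α=5/8) → [228339/2048, 142987/2048, 151455/2048]
→ [111, 70, 74]


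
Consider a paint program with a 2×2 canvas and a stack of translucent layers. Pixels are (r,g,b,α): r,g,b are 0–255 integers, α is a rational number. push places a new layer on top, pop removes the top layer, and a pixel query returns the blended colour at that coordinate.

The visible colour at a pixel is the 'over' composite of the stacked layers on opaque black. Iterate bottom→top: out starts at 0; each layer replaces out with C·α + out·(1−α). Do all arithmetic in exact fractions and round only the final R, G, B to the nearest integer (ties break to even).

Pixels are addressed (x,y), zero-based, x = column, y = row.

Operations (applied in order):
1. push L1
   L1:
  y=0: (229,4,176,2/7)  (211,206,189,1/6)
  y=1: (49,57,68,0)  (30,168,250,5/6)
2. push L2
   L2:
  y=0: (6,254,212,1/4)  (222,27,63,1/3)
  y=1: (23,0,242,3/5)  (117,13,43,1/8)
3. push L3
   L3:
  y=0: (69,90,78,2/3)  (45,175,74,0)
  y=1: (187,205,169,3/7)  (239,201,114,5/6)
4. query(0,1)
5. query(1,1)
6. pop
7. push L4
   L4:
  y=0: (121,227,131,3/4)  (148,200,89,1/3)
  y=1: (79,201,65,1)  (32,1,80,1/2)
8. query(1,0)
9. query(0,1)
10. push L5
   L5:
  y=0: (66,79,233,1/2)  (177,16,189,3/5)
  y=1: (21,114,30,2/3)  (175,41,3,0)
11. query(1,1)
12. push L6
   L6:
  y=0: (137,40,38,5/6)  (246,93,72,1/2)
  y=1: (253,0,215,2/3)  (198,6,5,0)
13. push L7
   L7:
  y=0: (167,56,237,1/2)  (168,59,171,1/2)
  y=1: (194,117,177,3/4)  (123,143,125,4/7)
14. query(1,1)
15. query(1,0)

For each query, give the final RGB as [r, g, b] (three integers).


query (0,1) [L1,L2,L3] — begin 0,0,0
+L1 (α=0) → [0, 0, 0]
+L2 (α=3/5) → [69/5, 0, 726/5]
+L3 (α=3/7) → [3081/35, 615/7, 777/5]
= [88, 88, 155]

query (1,1) [L1,L2,L3] — begin 0,0,0
after L1 α=5/6: [25, 140, 625/3]
after L2 α=1/8: [73/2, 993/8, 563/3]
after L3 α=5/6: [821/4, 3011/16, 2273/18]
= [205, 188, 126]

at x=1,y=0 over L1,L2,L4:
+L1 (α=1/6) → [211/6, 103/3, 63/2]
+L2 (α=1/3) → [877/9, 287/9, 42]
+L4 (α=1/3) → [3086/27, 2374/27, 173/3]
= [114, 88, 58]

(0,1) stack=L1,L2,L4; from [0,0,0]:
after L1 α=0: [0, 0, 0]
after L2 α=3/5: [69/5, 0, 726/5]
after L4 α=1: [79, 201, 65]
rounded: [79, 201, 65]

at x=1,y=1 over L1,L2,L4,L5:
L1 α=5/6: [25, 140, 625/3]
L2 α=1/8: [73/2, 993/8, 563/3]
L4 α=1/2: [137/4, 1001/16, 803/6]
L5 α=0: [137/4, 1001/16, 803/6]
= [34, 63, 134]

(1,1) stack=L1,L2,L4,L5,L6,L7; from [0,0,0]:
after L1 α=5/6: [25, 140, 625/3]
after L2 α=1/8: [73/2, 993/8, 563/3]
after L4 α=1/2: [137/4, 1001/16, 803/6]
after L5 α=0: [137/4, 1001/16, 803/6]
after L6 α=0: [137/4, 1001/16, 803/6]
after L7 α=4/7: [2379/28, 12155/112, 1803/14]
→ [85, 109, 129]

query (1,0) [L1,L2,L4,L5,L6,L7] — begin 0,0,0
L1 α=1/6: [211/6, 103/3, 63/2]
L2 α=1/3: [877/9, 287/9, 42]
L4 α=1/3: [3086/27, 2374/27, 173/3]
L5 α=3/5: [20509/135, 6044/135, 2047/15]
L6 α=1/2: [53719/270, 18599/270, 3127/30]
L7 α=1/2: [99079/540, 34529/540, 8257/60]
→ [183, 64, 138]


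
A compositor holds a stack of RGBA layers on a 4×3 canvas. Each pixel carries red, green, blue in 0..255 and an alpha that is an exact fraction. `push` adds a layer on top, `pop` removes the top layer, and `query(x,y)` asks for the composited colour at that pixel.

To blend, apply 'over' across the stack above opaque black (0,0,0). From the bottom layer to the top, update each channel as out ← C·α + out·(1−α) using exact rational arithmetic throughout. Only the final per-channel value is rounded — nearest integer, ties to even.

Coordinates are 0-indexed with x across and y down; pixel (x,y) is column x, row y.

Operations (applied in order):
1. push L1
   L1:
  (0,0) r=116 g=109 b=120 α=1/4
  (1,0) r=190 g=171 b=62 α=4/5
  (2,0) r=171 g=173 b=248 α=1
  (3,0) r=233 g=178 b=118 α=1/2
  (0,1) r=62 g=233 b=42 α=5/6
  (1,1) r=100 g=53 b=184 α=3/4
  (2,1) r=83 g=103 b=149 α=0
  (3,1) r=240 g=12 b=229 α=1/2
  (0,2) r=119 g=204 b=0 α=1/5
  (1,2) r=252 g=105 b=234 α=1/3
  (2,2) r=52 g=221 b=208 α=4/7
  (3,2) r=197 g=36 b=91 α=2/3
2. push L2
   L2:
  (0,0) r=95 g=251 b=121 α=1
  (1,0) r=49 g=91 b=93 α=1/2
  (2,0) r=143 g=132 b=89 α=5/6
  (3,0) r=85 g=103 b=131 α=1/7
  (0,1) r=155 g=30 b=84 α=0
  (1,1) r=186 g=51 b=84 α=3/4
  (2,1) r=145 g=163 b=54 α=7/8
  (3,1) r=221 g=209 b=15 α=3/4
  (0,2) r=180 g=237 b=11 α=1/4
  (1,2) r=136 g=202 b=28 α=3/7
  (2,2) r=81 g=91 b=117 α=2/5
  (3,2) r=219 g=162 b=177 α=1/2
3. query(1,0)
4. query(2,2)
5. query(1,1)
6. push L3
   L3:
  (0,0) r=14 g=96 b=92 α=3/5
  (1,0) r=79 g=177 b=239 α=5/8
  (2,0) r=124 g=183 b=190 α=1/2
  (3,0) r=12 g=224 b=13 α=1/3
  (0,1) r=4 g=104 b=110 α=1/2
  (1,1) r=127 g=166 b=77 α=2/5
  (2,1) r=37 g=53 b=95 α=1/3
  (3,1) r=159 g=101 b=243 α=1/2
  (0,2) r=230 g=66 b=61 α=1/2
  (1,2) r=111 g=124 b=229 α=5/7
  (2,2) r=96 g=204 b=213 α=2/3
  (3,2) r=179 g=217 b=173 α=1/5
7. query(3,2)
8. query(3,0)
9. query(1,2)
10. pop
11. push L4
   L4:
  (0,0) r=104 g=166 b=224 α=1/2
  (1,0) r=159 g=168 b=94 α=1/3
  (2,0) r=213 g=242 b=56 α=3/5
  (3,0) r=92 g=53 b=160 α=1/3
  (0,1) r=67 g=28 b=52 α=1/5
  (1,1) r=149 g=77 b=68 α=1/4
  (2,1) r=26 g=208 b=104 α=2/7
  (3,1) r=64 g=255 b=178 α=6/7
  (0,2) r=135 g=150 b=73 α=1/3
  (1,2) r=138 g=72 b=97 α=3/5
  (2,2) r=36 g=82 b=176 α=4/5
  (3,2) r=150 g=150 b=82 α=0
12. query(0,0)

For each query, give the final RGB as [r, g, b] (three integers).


at x=1,y=0 over L1,L2:
+L1 (α=4/5) → [152, 684/5, 248/5]
+L2 (α=1/2) → [201/2, 1139/10, 713/10]
rounded: [100, 114, 71]

query (2,2) [L1,L2] — begin 0,0,0
+L1 (α=4/7) → [208/7, 884/7, 832/7]
+L2 (α=2/5) → [1758/35, 3926/35, 4134/35]
= [50, 112, 118]

(1,1) stack=L1,L2; from [0,0,0]:
L1 α=3/4: [75, 159/4, 138]
L2 α=3/4: [633/4, 771/16, 195/2]
rounded: [158, 48, 98]

(3,2) stack=L1,L2,L3; from [0,0,0]:
after L1 α=2/3: [394/3, 24, 182/3]
after L2 α=1/2: [1051/6, 93, 713/6]
after L3 α=1/5: [2639/15, 589/5, 389/3]
→ [176, 118, 130]

(3,0) stack=L1,L2,L3; from [0,0,0]:
L1 α=1/2: [233/2, 89, 59]
L2 α=1/7: [112, 91, 485/7]
L3 α=1/3: [236/3, 406/3, 1061/21]
rounded: [79, 135, 51]

(1,2) stack=L1,L2,L3; from [0,0,0]:
L1 α=1/3: [84, 35, 78]
L2 α=3/7: [744/7, 746/7, 396/7]
L3 α=5/7: [5373/49, 5832/49, 8807/49]
= [110, 119, 180]

(0,0) stack=L1,L2,L4; from [0,0,0]:
L1 α=1/4: [29, 109/4, 30]
L2 α=1: [95, 251, 121]
L4 α=1/2: [199/2, 417/2, 345/2]
rounded: [100, 208, 172]


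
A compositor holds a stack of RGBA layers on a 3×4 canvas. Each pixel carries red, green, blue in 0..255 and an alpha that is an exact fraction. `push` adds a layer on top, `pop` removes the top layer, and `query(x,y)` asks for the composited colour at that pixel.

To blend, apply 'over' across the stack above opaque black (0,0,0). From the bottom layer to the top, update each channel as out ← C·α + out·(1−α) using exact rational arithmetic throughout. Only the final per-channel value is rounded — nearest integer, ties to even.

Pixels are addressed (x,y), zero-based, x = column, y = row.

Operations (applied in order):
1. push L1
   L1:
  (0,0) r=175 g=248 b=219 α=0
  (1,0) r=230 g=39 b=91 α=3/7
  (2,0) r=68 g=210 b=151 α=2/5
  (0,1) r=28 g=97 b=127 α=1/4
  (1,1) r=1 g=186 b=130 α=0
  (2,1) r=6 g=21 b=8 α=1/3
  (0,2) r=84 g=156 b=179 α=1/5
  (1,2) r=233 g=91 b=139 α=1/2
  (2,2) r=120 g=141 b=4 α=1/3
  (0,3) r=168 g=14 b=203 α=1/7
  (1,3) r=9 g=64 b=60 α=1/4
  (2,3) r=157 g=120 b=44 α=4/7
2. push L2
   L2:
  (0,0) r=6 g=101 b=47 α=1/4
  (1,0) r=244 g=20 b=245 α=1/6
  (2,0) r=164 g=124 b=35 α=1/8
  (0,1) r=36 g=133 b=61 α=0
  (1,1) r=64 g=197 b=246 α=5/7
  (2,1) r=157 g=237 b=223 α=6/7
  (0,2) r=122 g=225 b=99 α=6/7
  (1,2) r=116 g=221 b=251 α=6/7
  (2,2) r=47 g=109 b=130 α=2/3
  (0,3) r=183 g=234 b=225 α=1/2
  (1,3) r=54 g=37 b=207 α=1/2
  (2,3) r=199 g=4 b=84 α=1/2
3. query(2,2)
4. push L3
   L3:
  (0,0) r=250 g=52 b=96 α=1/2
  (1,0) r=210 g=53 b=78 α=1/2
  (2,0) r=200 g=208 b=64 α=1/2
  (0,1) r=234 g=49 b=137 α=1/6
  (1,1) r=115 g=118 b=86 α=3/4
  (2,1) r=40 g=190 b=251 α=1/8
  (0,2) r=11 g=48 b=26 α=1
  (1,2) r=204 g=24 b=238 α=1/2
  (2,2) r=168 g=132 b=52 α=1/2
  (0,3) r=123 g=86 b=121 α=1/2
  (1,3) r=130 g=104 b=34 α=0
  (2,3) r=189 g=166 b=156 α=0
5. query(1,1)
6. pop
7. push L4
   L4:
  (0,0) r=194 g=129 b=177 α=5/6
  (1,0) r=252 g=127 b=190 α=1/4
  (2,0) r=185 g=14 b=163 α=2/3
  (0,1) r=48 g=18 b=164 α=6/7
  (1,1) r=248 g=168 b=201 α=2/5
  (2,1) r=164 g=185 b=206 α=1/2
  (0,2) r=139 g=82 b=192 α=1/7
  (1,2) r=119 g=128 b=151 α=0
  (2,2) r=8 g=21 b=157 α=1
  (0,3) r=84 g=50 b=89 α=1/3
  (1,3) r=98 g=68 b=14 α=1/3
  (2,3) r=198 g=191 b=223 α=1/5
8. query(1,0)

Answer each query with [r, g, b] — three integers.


query (2,2) [L1,L2] — begin 0,0,0
after L1 α=1/3: [40, 47, 4/3]
after L2 α=2/3: [134/3, 265/3, 784/9]
= [45, 88, 87]

(1,1) stack=L1,L2,L3; from [0,0,0]:
L1 α=0: [0, 0, 0]
L2 α=5/7: [320/7, 985/7, 1230/7]
L3 α=3/4: [2735/28, 3463/28, 759/7]
rounded: [98, 124, 108]

at x=1,y=0 over L1,L2,L4:
after L1 α=3/7: [690/7, 117/7, 39]
after L2 α=1/6: [2579/21, 725/42, 220/3]
after L4 α=1/4: [4343/28, 2503/56, 205/2]
= [155, 45, 102]


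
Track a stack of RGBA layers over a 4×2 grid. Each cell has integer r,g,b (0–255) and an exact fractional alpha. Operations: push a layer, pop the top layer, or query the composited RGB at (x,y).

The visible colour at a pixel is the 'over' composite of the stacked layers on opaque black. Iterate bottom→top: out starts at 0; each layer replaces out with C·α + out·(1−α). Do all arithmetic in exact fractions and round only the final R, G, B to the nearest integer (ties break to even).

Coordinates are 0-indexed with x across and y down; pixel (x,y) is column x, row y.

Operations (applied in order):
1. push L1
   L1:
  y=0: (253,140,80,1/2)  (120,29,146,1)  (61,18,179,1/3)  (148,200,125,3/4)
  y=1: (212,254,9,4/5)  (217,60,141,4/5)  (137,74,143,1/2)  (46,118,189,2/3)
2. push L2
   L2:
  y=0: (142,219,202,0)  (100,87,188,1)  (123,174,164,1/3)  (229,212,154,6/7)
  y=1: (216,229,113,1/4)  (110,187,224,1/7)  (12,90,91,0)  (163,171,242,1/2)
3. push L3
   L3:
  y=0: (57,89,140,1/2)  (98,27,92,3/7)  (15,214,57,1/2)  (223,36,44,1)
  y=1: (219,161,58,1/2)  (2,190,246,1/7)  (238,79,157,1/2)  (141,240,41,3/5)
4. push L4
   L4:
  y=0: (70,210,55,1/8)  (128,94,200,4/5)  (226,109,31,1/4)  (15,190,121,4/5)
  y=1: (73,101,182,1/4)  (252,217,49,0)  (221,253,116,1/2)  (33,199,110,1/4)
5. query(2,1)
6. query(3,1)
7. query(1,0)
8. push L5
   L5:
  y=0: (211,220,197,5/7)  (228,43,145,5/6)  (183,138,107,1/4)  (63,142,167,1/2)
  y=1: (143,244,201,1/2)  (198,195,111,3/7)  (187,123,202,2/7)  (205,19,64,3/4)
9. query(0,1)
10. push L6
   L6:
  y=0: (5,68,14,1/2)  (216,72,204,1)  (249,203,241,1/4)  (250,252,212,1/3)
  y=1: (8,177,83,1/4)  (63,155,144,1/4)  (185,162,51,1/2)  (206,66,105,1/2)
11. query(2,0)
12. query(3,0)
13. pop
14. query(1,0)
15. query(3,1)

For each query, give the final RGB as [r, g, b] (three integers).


(2,1) stack=L1,L2,L3,L4; from [0,0,0]:
L1 α=1/2: [137/2, 37, 143/2]
L2 α=0: [137/2, 37, 143/2]
L3 α=1/2: [613/4, 58, 457/4]
L4 α=1/2: [1497/8, 311/2, 921/8]
= [187, 156, 115]

query (3,1) [L1,L2,L3,L4] — begin 0,0,0
L1 α=2/3: [92/3, 236/3, 126]
L2 α=1/2: [581/6, 749/6, 184]
L3 α=3/5: [370/3, 2909/15, 491/5]
L4 α=1/4: [403/4, 976/5, 2023/20]
= [101, 195, 101]

at x=1,y=0 over L1,L2,L3,L4:
+L1 (α=1) → [120, 29, 146]
+L2 (α=1) → [100, 87, 188]
+L3 (α=3/7) → [694/7, 429/7, 1028/7]
+L4 (α=4/5) → [4278/35, 3061/35, 6628/35]
rounded: [122, 87, 189]

(0,1) stack=L1,L2,L3,L4,L5; from [0,0,0]:
after L1 α=4/5: [848/5, 1016/5, 36/5]
after L2 α=1/4: [906/5, 4193/20, 673/20]
after L3 α=1/2: [2001/10, 7413/40, 1833/40]
after L4 α=1/4: [6733/40, 26279/160, 12779/160]
after L5 α=1/2: [12453/80, 65319/320, 44939/320]
= [156, 204, 140]

query (2,0) [L1,L2,L3,L4,L5,L6] — begin 0,0,0
+L1 (α=1/3) → [61/3, 6, 179/3]
+L2 (α=1/3) → [491/9, 62, 850/9]
+L3 (α=1/2) → [313/9, 138, 1363/18]
+L4 (α=1/4) → [991/12, 523/4, 1549/24]
+L5 (α=1/4) → [1723/16, 2121/16, 2405/32]
+L6 (α=1/4) → [9153/64, 9611/64, 14927/128]
rounded: [143, 150, 117]

at x=3,y=0 over L1,L2,L3,L4,L5,L6:
+L1 (α=3/4) → [111, 150, 375/4]
+L2 (α=6/7) → [1485/7, 1422/7, 4071/28]
+L3 (α=1) → [223, 36, 44]
+L4 (α=4/5) → [283/5, 796/5, 528/5]
+L5 (α=1/2) → [299/5, 753/5, 1363/10]
+L6 (α=1/3) → [616/5, 922/5, 2423/15]
rounded: [123, 184, 162]

(1,0) stack=L1,L2,L3,L4,L5; from [0,0,0]:
L1 α=1: [120, 29, 146]
L2 α=1: [100, 87, 188]
L3 α=3/7: [694/7, 429/7, 1028/7]
L4 α=4/5: [4278/35, 3061/35, 6628/35]
L5 α=5/6: [7363/35, 5293/105, 32003/210]
→ [210, 50, 152]

(3,1) stack=L1,L2,L3,L4,L5; from [0,0,0]:
L1 α=2/3: [92/3, 236/3, 126]
L2 α=1/2: [581/6, 749/6, 184]
L3 α=3/5: [370/3, 2909/15, 491/5]
L4 α=1/4: [403/4, 976/5, 2023/20]
L5 α=3/4: [2863/16, 1261/20, 5863/80]
→ [179, 63, 73]


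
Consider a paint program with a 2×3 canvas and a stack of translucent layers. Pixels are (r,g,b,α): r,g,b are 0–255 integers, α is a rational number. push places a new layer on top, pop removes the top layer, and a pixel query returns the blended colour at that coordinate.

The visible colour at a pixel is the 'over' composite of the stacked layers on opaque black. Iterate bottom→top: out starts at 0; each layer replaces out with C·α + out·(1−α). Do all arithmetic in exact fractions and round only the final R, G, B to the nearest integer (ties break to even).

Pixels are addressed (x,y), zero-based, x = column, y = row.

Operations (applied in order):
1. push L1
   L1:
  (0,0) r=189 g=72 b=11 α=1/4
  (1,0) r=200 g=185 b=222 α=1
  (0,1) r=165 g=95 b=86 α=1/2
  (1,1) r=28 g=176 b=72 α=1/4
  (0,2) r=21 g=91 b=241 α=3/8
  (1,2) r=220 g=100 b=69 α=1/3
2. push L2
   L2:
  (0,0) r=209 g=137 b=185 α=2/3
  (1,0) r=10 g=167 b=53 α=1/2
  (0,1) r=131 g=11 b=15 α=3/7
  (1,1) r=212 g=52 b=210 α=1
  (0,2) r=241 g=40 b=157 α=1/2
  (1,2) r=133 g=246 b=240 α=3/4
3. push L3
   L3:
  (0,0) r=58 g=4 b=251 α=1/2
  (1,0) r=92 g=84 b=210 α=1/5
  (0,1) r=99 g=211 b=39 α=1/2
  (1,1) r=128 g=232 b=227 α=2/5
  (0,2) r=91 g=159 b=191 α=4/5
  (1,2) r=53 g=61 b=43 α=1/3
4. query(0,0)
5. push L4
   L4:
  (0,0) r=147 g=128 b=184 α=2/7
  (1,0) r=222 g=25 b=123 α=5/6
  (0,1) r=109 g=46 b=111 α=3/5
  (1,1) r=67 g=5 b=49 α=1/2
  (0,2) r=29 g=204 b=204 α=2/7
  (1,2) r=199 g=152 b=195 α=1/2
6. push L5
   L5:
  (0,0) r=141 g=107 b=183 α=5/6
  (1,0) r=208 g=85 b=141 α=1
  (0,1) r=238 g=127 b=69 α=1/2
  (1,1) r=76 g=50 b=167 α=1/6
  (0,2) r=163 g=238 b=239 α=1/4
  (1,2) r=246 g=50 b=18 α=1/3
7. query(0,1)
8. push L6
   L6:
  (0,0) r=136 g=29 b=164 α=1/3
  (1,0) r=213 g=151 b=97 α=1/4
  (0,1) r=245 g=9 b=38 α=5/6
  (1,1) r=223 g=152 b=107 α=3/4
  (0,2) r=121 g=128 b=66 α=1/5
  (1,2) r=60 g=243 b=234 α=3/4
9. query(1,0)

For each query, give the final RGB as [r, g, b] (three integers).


(0,0) stack=L1,L2,L3; from [0,0,0]:
L1 α=1/4: [189/4, 18, 11/4]
L2 α=2/3: [1861/12, 292/3, 497/4]
L3 α=1/2: [2557/24, 152/3, 1501/8]
= [107, 51, 188]

at x=0,y=1 over L1,L2,L3,L4,L5:
+L1 (α=1/2) → [165/2, 95/2, 43]
+L2 (α=3/7) → [723/7, 223/7, 31]
+L3 (α=1/2) → [708/7, 850/7, 35]
+L4 (α=3/5) → [741/7, 2666/35, 403/5]
+L5 (α=1/2) → [2407/14, 7111/70, 374/5]
→ [172, 102, 75]

at x=1,y=0 over L1,L2,L3,L4,L5,L6:
+L1 (α=1) → [200, 185, 222]
+L2 (α=1/2) → [105, 176, 275/2]
+L3 (α=1/5) → [512/5, 788/5, 152]
+L4 (α=5/6) → [3031/15, 471/10, 767/6]
+L5 (α=1) → [208, 85, 141]
+L6 (α=1/4) → [837/4, 203/2, 130]
rounded: [209, 102, 130]


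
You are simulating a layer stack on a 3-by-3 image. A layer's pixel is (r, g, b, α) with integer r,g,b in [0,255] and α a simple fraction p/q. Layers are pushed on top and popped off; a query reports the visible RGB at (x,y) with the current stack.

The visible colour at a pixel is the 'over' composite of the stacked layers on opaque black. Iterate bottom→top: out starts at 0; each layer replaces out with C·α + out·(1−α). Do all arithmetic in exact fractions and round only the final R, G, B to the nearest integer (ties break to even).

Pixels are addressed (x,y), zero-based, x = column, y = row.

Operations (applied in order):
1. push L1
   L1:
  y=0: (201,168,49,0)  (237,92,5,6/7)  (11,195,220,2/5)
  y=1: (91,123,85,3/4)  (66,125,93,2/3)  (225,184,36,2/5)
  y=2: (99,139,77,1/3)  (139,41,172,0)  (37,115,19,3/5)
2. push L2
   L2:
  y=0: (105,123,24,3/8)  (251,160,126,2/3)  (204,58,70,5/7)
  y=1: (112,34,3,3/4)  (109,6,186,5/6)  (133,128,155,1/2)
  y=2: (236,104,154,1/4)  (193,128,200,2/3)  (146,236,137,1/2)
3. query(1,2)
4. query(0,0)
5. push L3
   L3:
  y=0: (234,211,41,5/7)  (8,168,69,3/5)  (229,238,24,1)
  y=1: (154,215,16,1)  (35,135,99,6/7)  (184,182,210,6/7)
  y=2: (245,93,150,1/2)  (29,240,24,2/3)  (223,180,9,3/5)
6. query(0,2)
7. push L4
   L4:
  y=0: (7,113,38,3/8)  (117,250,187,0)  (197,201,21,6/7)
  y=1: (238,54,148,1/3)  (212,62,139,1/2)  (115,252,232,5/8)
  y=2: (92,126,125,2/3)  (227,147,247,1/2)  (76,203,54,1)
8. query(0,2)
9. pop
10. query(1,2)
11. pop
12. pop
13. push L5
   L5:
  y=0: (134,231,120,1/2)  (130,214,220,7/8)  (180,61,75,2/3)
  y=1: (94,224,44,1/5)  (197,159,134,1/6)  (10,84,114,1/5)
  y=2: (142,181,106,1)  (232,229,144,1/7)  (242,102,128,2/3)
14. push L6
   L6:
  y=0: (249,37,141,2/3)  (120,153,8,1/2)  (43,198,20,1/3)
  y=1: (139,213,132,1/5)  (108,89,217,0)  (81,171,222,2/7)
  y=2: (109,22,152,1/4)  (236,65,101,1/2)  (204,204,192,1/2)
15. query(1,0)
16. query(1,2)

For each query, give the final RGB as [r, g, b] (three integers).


query (1,2) [L1,L2] — begin 0,0,0
after L1 α=0: [0, 0, 0]
after L2 α=2/3: [386/3, 256/3, 400/3]
= [129, 85, 133]

query (0,0) [L1,L2] — begin 0,0,0
+L1 (α=0) → [0, 0, 0]
+L2 (α=3/8) → [315/8, 369/8, 9]
→ [39, 46, 9]

(0,2) stack=L1,L2,L3; from [0,0,0]:
+L1 (α=1/3) → [33, 139/3, 77/3]
+L2 (α=1/4) → [335/4, 243/4, 231/4]
+L3 (α=1/2) → [1315/8, 615/8, 831/8]
rounded: [164, 77, 104]

query (0,2) [L1,L2,L3,L4] — begin 0,0,0
+L1 (α=1/3) → [33, 139/3, 77/3]
+L2 (α=1/4) → [335/4, 243/4, 231/4]
+L3 (α=1/2) → [1315/8, 615/8, 831/8]
+L4 (α=2/3) → [929/8, 877/8, 2831/24]
= [116, 110, 118]

(1,2) stack=L1,L2,L3; from [0,0,0]:
after L1 α=0: [0, 0, 0]
after L2 α=2/3: [386/3, 256/3, 400/3]
after L3 α=2/3: [560/9, 1696/9, 544/9]
→ [62, 188, 60]

query (1,0) [L1,L5,L6] — begin 0,0,0
+L1 (α=6/7) → [1422/7, 552/7, 30/7]
+L5 (α=7/8) → [974/7, 5519/28, 5405/28]
+L6 (α=1/2) → [907/7, 9803/56, 5629/56]
= [130, 175, 101]

at x=1,y=2 over L1,L5,L6:
+L1 (α=0) → [0, 0, 0]
+L5 (α=1/7) → [232/7, 229/7, 144/7]
+L6 (α=1/2) → [942/7, 342/7, 851/14]
rounded: [135, 49, 61]


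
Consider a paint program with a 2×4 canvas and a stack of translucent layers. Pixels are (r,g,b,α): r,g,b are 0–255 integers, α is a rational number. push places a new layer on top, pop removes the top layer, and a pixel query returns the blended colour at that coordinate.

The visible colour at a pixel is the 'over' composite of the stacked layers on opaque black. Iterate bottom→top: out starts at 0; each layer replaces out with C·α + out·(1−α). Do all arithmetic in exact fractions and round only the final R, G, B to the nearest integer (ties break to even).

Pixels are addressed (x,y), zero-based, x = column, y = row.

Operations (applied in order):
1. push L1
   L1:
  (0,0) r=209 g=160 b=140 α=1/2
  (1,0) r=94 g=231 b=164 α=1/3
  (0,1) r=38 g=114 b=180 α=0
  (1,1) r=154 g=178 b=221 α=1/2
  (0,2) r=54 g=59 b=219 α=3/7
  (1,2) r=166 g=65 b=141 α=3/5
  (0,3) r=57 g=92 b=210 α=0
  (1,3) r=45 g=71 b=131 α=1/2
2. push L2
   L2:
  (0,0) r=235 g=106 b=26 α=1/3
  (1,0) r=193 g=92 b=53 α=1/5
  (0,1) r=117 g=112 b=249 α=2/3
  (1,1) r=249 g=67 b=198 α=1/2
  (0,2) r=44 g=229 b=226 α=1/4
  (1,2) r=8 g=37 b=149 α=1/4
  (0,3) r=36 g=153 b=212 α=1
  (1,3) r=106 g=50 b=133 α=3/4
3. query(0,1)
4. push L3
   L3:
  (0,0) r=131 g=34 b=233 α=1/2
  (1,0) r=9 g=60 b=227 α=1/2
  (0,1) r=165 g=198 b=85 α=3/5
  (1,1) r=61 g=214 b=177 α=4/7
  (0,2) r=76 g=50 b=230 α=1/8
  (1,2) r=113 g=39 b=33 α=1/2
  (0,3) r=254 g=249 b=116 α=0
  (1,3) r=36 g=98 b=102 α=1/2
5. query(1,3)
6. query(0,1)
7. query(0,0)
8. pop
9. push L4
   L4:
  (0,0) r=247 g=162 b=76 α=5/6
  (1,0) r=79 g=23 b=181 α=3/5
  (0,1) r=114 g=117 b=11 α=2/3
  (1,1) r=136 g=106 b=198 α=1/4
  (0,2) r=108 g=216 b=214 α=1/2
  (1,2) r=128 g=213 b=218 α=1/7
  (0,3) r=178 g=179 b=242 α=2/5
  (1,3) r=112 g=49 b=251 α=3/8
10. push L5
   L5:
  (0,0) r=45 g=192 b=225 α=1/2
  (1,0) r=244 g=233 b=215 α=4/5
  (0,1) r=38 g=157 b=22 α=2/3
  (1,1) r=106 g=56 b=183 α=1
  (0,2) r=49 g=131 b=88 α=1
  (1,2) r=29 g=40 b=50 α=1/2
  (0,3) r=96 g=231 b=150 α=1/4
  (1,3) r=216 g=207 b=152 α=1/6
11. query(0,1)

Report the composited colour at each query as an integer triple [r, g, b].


query (0,1) [L1,L2] — begin 0,0,0
after L1 α=0: [0, 0, 0]
after L2 α=2/3: [78, 224/3, 166]
= [78, 75, 166]

(1,3) stack=L1,L2,L3; from [0,0,0]:
after L1 α=1/2: [45/2, 71/2, 131/2]
after L2 α=3/4: [681/8, 371/8, 929/8]
after L3 α=1/2: [969/16, 1155/16, 1745/16]
rounded: [61, 72, 109]

query (0,1) [L1,L2,L3] — begin 0,0,0
+L1 (α=0) → [0, 0, 0]
+L2 (α=2/3) → [78, 224/3, 166]
+L3 (α=3/5) → [651/5, 446/3, 587/5]
= [130, 149, 117]

query (0,0) [L1,L2,L3] — begin 0,0,0
L1 α=1/2: [209/2, 80, 70]
L2 α=1/3: [148, 266/3, 166/3]
L3 α=1/2: [279/2, 184/3, 865/6]
rounded: [140, 61, 144]

at x=0,y=1 over L1,L2,L4,L5:
after L1 α=0: [0, 0, 0]
after L2 α=2/3: [78, 224/3, 166]
after L4 α=2/3: [102, 926/9, 188/3]
after L5 α=2/3: [178/3, 3752/27, 320/9]
→ [59, 139, 36]


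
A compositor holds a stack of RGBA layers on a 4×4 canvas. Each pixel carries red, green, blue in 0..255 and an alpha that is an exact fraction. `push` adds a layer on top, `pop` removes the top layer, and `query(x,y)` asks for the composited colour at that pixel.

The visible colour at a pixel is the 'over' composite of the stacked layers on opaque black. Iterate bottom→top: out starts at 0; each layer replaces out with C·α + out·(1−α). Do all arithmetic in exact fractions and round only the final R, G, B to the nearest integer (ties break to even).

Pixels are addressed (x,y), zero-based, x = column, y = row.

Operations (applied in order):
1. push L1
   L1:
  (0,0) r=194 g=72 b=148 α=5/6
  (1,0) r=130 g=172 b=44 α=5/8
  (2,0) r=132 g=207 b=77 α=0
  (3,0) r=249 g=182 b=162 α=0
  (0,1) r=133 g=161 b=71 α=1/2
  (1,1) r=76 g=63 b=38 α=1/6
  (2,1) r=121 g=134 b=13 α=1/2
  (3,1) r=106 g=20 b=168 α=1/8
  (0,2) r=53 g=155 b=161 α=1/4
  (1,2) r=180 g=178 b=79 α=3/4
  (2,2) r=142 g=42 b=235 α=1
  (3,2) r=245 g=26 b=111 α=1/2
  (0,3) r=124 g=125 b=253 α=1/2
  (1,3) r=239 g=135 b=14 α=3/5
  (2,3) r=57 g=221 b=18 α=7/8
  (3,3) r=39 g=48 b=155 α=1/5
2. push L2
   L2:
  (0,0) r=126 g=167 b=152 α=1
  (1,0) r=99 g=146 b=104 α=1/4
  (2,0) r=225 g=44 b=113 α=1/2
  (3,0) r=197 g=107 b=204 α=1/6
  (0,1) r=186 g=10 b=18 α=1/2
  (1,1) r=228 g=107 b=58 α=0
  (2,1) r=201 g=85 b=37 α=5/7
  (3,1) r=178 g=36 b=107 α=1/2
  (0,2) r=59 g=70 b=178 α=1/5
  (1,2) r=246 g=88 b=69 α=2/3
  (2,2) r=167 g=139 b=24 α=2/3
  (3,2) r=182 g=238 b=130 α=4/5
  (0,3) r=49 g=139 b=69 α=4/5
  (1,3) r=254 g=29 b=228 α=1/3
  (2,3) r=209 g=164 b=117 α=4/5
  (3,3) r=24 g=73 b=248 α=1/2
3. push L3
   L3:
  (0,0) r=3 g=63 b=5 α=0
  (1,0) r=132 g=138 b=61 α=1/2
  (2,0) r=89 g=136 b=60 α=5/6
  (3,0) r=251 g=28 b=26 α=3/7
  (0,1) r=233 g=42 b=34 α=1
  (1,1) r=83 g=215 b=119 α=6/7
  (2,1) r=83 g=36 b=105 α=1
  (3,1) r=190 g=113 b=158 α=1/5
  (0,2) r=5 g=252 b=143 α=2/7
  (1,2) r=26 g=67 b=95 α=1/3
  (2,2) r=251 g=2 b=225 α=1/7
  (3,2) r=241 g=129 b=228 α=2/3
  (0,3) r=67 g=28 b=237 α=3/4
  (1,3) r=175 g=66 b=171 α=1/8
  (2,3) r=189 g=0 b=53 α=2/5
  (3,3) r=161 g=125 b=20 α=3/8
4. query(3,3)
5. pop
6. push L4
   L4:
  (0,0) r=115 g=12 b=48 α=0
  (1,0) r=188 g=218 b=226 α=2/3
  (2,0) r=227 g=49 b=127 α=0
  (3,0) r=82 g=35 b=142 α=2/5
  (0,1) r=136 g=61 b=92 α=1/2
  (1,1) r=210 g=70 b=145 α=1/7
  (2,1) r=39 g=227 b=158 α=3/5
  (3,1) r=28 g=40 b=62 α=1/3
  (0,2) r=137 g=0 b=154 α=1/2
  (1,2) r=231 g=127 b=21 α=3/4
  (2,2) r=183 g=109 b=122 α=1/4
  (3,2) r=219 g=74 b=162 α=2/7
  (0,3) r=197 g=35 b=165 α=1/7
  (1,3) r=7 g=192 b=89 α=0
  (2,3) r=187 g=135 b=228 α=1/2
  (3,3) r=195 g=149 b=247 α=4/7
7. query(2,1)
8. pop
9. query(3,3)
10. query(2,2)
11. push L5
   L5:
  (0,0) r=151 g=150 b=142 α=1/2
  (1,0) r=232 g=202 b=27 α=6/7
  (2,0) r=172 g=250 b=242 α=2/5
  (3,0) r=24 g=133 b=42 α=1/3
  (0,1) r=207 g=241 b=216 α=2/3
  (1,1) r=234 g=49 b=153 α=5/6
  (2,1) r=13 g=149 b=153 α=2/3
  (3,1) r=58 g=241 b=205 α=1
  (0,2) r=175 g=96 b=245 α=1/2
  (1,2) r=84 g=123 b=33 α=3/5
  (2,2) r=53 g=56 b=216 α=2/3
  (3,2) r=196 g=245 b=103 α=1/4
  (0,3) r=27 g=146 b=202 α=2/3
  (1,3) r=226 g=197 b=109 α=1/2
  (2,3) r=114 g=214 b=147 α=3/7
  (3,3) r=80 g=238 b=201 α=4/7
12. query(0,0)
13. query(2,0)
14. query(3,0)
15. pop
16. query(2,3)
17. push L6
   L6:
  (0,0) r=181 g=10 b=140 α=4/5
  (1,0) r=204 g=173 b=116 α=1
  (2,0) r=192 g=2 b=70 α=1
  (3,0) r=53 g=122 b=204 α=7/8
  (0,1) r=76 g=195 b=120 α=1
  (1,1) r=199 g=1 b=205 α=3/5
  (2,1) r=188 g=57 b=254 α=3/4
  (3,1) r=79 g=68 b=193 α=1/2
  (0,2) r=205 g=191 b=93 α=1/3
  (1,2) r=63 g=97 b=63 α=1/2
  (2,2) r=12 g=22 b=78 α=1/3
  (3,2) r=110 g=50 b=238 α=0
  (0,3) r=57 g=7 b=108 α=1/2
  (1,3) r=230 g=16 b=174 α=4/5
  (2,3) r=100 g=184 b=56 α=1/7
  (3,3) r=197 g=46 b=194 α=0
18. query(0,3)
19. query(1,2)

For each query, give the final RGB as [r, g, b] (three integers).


(3,3) stack=L1,L2,L3; from [0,0,0]:
+L1 (α=1/5) → [39/5, 48/5, 31]
+L2 (α=1/2) → [159/10, 413/10, 279/2]
+L3 (α=3/8) → [1125/16, 1163/16, 1515/16]
rounded: [70, 73, 95]

at x=2,y=1 over L1,L2,L4:
after L1 α=1/2: [121/2, 67, 13/2]
after L2 α=5/7: [1126/7, 559/7, 198/7]
after L4 α=3/5: [3071/35, 1177/7, 3714/35]
→ [88, 168, 106]

query (3,3) [L1,L2] — begin 0,0,0
+L1 (α=1/5) → [39/5, 48/5, 31]
+L2 (α=1/2) → [159/10, 413/10, 279/2]
= [16, 41, 140]

at x=2,y=2 over L1,L2:
after L1 α=1: [142, 42, 235]
after L2 α=2/3: [476/3, 320/3, 283/3]
rounded: [159, 107, 94]

query (0,0) [L1,L2,L5] — begin 0,0,0
+L1 (α=5/6) → [485/3, 60, 370/3]
+L2 (α=1) → [126, 167, 152]
+L5 (α=1/2) → [277/2, 317/2, 147]
→ [138, 158, 147]

at x=2,y=0 over L1,L2,L5:
+L1 (α=0) → [0, 0, 0]
+L2 (α=1/2) → [225/2, 22, 113/2]
+L5 (α=2/5) → [1363/10, 566/5, 1307/10]
→ [136, 113, 131]

query (3,0) [L1,L2,L5] — begin 0,0,0
+L1 (α=0) → [0, 0, 0]
+L2 (α=1/6) → [197/6, 107/6, 34]
+L5 (α=1/3) → [269/9, 506/9, 110/3]
rounded: [30, 56, 37]

at x=2,y=3 over L1,L2:
after L1 α=7/8: [399/8, 1547/8, 63/4]
after L2 α=4/5: [7087/40, 1359/8, 387/4]
= [177, 170, 97]

at x=0,y=3 over L1,L2,L6:
after L1 α=1/2: [62, 125/2, 253/2]
after L2 α=4/5: [258/5, 1237/10, 161/2]
after L6 α=1/2: [543/10, 1307/20, 377/4]
→ [54, 65, 94]

(1,2) stack=L1,L2,L6; from [0,0,0]:
+L1 (α=3/4) → [135, 267/2, 237/4]
+L2 (α=2/3) → [209, 619/6, 263/4]
+L6 (α=1/2) → [136, 1201/12, 515/8]
= [136, 100, 64]


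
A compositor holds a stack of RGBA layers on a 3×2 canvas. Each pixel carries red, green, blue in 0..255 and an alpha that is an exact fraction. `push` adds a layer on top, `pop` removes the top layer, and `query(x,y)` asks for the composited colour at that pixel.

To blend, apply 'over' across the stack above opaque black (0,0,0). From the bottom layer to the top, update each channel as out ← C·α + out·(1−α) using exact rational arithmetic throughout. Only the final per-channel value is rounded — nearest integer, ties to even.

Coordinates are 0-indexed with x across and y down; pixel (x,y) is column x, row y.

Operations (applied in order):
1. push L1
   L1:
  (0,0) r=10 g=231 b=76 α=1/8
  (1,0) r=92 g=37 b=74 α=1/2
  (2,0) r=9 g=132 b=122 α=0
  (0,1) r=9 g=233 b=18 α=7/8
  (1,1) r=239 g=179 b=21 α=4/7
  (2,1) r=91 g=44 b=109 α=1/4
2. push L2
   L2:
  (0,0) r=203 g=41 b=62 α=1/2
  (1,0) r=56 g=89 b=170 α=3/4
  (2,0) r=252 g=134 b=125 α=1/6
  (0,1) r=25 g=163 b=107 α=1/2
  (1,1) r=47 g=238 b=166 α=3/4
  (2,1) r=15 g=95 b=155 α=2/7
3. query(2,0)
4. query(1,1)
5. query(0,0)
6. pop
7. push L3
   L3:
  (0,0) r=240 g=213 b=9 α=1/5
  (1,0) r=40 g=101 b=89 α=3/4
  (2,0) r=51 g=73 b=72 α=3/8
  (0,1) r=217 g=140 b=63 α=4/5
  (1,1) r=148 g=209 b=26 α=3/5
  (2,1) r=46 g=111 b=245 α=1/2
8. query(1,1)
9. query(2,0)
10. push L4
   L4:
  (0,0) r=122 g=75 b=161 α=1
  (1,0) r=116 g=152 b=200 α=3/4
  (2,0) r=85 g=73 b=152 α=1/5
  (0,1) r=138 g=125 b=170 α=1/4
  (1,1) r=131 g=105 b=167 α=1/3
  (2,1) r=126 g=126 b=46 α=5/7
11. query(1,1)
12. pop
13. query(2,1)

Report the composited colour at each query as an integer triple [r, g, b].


query (2,0) [L1,L2] — begin 0,0,0
after L1 α=0: [0, 0, 0]
after L2 α=1/6: [42, 67/3, 125/6]
→ [42, 22, 21]

(1,1) stack=L1,L2; from [0,0,0]:
after L1 α=4/7: [956/7, 716/7, 12]
after L2 α=3/4: [1943/28, 2857/14, 255/2]
= [69, 204, 128]

at x=0,y=0 over L1,L2:
L1 α=1/8: [5/4, 231/8, 19/2]
L2 α=1/2: [817/8, 559/16, 143/4]
= [102, 35, 36]

query (1,1) [L1,L3] — begin 0,0,0
L1 α=4/7: [956/7, 716/7, 12]
L3 α=3/5: [1004/7, 5821/35, 102/5]
rounded: [143, 166, 20]

at x=2,y=0 over L1,L3:
L1 α=0: [0, 0, 0]
L3 α=3/8: [153/8, 219/8, 27]
→ [19, 27, 27]

query (1,1) [L1,L3,L4] — begin 0,0,0
L1 α=4/7: [956/7, 716/7, 12]
L3 α=3/5: [1004/7, 5821/35, 102/5]
L4 α=1/3: [975/7, 15317/105, 1039/15]
rounded: [139, 146, 69]

query (2,1) [L1,L3] — begin 0,0,0
L1 α=1/4: [91/4, 11, 109/4]
L3 α=1/2: [275/8, 61, 1089/8]
= [34, 61, 136]


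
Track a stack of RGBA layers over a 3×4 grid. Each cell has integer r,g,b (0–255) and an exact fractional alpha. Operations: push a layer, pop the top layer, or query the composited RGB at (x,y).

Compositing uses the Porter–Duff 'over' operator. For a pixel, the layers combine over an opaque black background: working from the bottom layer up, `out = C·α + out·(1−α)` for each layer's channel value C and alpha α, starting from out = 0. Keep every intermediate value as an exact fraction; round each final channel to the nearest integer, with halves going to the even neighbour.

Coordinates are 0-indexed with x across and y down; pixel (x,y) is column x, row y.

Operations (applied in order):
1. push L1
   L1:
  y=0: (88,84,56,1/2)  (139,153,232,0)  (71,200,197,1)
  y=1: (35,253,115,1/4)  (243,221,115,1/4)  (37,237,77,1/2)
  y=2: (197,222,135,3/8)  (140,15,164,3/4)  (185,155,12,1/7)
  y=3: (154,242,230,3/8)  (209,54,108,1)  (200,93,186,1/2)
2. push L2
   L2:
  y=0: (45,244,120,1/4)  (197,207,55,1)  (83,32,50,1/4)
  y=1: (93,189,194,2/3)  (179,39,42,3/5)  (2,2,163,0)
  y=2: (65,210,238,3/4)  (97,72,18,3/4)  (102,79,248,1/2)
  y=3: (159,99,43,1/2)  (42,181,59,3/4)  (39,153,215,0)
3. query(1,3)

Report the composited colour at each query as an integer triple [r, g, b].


query (1,3) [L1,L2] — begin 0,0,0
after L1 α=1: [209, 54, 108]
after L2 α=3/4: [335/4, 597/4, 285/4]
→ [84, 149, 71]


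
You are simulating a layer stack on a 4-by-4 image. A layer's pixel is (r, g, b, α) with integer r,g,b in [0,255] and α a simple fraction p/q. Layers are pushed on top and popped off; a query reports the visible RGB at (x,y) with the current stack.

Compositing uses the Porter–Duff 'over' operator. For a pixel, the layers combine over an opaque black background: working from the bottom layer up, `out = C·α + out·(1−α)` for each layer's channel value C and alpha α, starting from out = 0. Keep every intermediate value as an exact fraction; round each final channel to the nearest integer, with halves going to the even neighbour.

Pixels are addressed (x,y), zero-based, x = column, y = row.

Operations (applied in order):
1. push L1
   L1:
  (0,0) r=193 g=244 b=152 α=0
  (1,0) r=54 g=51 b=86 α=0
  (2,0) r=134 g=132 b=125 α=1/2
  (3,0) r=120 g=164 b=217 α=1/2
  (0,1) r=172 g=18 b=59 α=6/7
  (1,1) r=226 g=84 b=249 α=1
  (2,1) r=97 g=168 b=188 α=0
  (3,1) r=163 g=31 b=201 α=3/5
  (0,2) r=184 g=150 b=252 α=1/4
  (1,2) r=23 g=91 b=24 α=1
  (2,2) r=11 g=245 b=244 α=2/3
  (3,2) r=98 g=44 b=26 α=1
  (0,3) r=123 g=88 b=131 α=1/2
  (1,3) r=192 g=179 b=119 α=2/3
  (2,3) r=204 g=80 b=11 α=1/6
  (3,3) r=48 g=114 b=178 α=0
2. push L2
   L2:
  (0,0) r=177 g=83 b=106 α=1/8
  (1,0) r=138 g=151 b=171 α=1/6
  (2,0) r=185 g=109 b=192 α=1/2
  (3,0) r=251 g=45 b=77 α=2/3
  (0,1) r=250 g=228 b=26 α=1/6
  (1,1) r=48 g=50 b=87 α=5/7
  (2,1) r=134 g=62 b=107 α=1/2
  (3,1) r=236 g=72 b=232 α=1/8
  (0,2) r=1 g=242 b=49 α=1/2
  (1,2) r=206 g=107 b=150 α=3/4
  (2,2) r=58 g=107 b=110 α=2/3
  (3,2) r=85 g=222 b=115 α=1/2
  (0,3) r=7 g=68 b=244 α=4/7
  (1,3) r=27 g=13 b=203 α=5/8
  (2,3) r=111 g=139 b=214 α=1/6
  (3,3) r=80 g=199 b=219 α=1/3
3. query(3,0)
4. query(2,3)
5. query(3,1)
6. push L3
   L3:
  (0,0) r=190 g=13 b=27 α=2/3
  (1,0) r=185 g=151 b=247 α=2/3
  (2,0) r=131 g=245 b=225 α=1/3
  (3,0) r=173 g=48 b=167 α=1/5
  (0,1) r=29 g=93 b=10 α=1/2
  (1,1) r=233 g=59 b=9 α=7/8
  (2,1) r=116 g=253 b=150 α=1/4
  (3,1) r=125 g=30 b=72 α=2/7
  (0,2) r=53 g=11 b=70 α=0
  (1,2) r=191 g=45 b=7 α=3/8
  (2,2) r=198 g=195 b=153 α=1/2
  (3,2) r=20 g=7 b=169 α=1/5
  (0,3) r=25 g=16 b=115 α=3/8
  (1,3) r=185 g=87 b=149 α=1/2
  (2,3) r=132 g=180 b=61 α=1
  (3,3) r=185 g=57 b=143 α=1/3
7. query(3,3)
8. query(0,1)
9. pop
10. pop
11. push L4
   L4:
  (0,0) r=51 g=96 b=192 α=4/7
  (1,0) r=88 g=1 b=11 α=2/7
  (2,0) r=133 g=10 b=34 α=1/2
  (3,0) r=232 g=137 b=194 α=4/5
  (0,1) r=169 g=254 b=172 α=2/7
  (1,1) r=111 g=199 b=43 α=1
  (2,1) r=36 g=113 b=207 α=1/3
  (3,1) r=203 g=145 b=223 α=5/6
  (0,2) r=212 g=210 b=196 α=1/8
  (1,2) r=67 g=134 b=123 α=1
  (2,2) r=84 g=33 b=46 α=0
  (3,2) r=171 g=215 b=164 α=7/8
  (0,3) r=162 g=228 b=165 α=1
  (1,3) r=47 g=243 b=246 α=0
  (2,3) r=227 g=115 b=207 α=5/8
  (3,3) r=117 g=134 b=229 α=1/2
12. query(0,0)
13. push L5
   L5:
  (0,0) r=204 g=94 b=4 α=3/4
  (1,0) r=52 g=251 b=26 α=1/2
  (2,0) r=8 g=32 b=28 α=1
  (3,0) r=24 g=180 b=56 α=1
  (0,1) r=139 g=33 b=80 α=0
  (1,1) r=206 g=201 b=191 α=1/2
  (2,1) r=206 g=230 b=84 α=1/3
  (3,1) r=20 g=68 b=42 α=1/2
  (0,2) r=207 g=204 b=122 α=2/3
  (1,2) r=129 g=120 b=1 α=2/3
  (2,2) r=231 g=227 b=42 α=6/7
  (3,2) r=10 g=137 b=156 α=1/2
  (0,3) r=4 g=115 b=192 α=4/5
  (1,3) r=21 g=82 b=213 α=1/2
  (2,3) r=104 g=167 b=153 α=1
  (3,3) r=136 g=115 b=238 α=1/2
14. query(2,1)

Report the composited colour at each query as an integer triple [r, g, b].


query (3,0) [L1,L2] — begin 0,0,0
+L1 (α=1/2) → [60, 82, 217/2]
+L2 (α=2/3) → [562/3, 172/3, 175/2]
= [187, 57, 88]

(2,3) stack=L1,L2; from [0,0,0]:
+L1 (α=1/6) → [34, 40/3, 11/6]
+L2 (α=1/6) → [281/6, 617/18, 1339/36]
→ [47, 34, 37]

(3,1) stack=L1,L2; from [0,0,0]:
after L1 α=3/5: [489/5, 93/5, 603/5]
after L2 α=1/8: [4603/40, 1011/40, 5381/40]
= [115, 25, 135]

at x=3,y=3 over L1,L2,L3:
L1 α=0: [0, 0, 0]
L2 α=1/3: [80/3, 199/3, 73]
L3 α=1/3: [715/9, 569/9, 289/3]
= [79, 63, 96]

query (0,1) [L1,L2,L3] — begin 0,0,0
after L1 α=6/7: [1032/7, 108/7, 354/7]
after L2 α=1/6: [3455/21, 356/7, 976/21]
after L3 α=1/2: [2032/21, 1007/14, 593/21]
→ [97, 72, 28]

at x=0,y=0 over L1,L4:
L1 α=0: [0, 0, 0]
L4 α=4/7: [204/7, 384/7, 768/7]
→ [29, 55, 110]

at x=2,y=1 over L1,L4,L5:
after L1 α=0: [0, 0, 0]
after L4 α=1/3: [12, 113/3, 69]
after L5 α=1/3: [230/3, 916/9, 74]
→ [77, 102, 74]


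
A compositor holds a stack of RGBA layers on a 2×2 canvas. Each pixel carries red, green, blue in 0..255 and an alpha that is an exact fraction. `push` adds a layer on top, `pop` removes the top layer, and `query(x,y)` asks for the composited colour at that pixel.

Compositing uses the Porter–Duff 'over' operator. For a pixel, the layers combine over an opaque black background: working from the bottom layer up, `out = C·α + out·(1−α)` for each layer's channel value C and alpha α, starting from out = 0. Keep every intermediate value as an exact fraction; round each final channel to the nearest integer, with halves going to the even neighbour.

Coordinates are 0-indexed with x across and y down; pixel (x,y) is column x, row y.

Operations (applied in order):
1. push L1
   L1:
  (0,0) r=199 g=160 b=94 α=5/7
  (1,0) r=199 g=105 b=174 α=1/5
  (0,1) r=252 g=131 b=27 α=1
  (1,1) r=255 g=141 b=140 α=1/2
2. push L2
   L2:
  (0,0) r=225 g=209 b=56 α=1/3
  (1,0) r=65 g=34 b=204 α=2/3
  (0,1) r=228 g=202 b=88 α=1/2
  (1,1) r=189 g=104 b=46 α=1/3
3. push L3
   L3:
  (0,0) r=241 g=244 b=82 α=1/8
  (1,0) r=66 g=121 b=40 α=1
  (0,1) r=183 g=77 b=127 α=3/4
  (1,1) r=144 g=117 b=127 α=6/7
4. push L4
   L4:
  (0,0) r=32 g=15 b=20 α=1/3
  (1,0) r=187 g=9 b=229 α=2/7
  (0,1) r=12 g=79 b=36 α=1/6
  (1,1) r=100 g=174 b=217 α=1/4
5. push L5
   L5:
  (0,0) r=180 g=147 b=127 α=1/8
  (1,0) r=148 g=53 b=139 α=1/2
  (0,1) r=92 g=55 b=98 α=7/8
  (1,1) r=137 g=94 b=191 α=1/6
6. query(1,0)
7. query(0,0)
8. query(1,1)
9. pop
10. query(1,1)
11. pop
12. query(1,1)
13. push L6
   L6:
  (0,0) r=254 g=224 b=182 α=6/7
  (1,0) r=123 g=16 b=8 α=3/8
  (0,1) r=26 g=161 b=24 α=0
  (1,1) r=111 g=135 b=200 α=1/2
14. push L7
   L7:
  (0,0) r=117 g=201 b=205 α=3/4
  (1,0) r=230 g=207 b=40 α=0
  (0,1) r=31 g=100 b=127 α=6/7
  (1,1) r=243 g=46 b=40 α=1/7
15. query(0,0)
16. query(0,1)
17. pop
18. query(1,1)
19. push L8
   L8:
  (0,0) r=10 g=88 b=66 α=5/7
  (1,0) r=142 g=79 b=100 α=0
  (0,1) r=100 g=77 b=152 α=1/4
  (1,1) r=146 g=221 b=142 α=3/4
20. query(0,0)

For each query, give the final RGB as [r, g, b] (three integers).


at x=1,y=0 over L1,L2,L3,L4,L5:
L1 α=1/5: [199/5, 21, 174/5]
L2 α=2/3: [283/5, 89/3, 738/5]
L3 α=1: [66, 121, 40]
L4 α=2/7: [704/7, 89, 94]
L5 α=1/2: [870/7, 71, 233/2]
= [124, 71, 116]

(0,0) stack=L1,L2,L3,L4,L5; from [0,0,0]:
L1 α=5/7: [995/7, 800/7, 470/7]
L2 α=1/3: [3565/21, 1021/7, 444/7]
L3 α=1/8: [536/3, 1265/8, 263/4]
L4 α=1/3: [1168/9, 1325/12, 101/2]
L5 α=1/8: [2449/18, 11039/96, 961/16]
→ [136, 115, 60]

query (1,1) [L1,L2,L3,L4,L5] — begin 0,0,0
+L1 (α=1/2) → [255/2, 141/2, 70]
+L2 (α=1/3) → [148, 245/3, 62]
+L3 (α=6/7) → [1012/7, 2351/21, 824/7]
+L4 (α=1/4) → [934/7, 3569/28, 3991/28]
+L5 (α=1/6) → [5629/42, 20477/168, 25303/168]
→ [134, 122, 151]

(1,1) stack=L1,L2,L3,L4; from [0,0,0]:
after L1 α=1/2: [255/2, 141/2, 70]
after L2 α=1/3: [148, 245/3, 62]
after L3 α=6/7: [1012/7, 2351/21, 824/7]
after L4 α=1/4: [934/7, 3569/28, 3991/28]
= [133, 127, 143]

query (1,1) [L1,L2,L3] — begin 0,0,0
+L1 (α=1/2) → [255/2, 141/2, 70]
+L2 (α=1/3) → [148, 245/3, 62]
+L3 (α=6/7) → [1012/7, 2351/21, 824/7]
= [145, 112, 118]

query (0,0) [L1,L2,L3,L6,L7] — begin 0,0,0
L1 α=5/7: [995/7, 800/7, 470/7]
L2 α=1/3: [3565/21, 1021/7, 444/7]
L3 α=1/8: [536/3, 1265/8, 263/4]
L6 α=6/7: [5108/21, 12017/56, 4631/28]
L7 α=3/4: [12479/84, 45785/224, 21851/112]
→ [149, 204, 195]

query (0,1) [L1,L2,L3,L6,L7] — begin 0,0,0
+L1 (α=1) → [252, 131, 27]
+L2 (α=1/2) → [240, 333/2, 115/2]
+L3 (α=3/4) → [789/4, 795/8, 877/8]
+L6 (α=0) → [789/4, 795/8, 877/8]
+L7 (α=6/7) → [219/4, 5595/56, 6973/56]
= [55, 100, 125]

query (1,1) [L1,L2,L3,L6] — begin 0,0,0
L1 α=1/2: [255/2, 141/2, 70]
L2 α=1/3: [148, 245/3, 62]
L3 α=6/7: [1012/7, 2351/21, 824/7]
L6 α=1/2: [1789/14, 2593/21, 1112/7]
→ [128, 123, 159]

at x=0,y=0 over L1,L2,L3,L6,L8:
L1 α=5/7: [995/7, 800/7, 470/7]
L2 α=1/3: [3565/21, 1021/7, 444/7]
L3 α=1/8: [536/3, 1265/8, 263/4]
L6 α=6/7: [5108/21, 12017/56, 4631/28]
L8 α=5/7: [11266/147, 24337/196, 9251/98]
→ [77, 124, 94]
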